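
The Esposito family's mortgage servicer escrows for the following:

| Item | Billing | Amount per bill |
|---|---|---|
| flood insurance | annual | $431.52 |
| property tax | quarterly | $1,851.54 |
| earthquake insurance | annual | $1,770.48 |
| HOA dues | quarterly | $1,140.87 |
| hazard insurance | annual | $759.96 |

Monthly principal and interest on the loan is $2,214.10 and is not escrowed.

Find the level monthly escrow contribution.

$1,244.30

Flood insurance: $431.52 per year
Property tax: $1,851.54 × 4 = $7,406.16 per year
Earthquake insurance: $1,770.48 per year
HOA dues: $1,140.87 × 4 = $4,563.48 per year
Hazard insurance: $759.96 per year
Combined annual = $431.52 + $7,406.16 + $1,770.48 + $4,563.48 + $759.96 = $14,931.60
Per month = $14,931.60 ÷ 12 = $1,244.30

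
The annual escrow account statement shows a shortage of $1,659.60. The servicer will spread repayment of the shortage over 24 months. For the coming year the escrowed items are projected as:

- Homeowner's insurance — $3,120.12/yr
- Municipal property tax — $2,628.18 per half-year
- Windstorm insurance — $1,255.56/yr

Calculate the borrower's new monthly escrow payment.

Homeowner's insurance: $3,120.12/yr
Municipal property tax: $2,628.18 × 2 = $5,256.36/yr
Windstorm insurance: $1,255.56/yr
Yearly total = $3,120.12 + $5,256.36 + $1,255.56 = $9,632.04
Monthly = $9,632.04 / 12 = $802.67
Shortage spread = $1,659.60 ÷ 24 = $69.15/mo
New monthly escrow = $802.67 + $69.15 = $871.82

$871.82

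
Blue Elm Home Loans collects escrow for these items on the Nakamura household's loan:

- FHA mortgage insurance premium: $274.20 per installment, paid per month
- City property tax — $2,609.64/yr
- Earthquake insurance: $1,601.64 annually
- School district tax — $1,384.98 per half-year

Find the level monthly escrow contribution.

$855.97

FHA mortgage insurance premium — $274.20 × 12 = $3,290.40
City property tax — $2,609.64
Earthquake insurance — $1,601.64
School district tax — $1,384.98 × 2 = $2,769.96
Annual escrow total = $3,290.40 + $2,609.64 + $1,601.64 + $2,769.96 = $10,271.64
Monthly = $10,271.64 / 12 = $855.97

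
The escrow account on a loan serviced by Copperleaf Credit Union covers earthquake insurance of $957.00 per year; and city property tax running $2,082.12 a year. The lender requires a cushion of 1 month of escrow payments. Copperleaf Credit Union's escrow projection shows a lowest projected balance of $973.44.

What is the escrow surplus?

Earthquake insurance — $957.00 per year
City property tax — $2,082.12 per year
Annual escrow total = $3,039.12
Monthly escrow = $3,039.12 / 12 = $253.26
Required cushion = 1 × $253.26 = $253.26
Surplus = $973.44 − $253.26 = $720.18

$720.18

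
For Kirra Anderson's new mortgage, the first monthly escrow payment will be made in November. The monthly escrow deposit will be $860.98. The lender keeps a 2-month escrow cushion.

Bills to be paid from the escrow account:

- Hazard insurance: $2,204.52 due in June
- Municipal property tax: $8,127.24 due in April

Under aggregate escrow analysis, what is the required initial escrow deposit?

Cushion = 2 × $860.98 = $1,721.96
Trial balance (start $0, +$860.98 each month, − disbursements):
  Nov: +$860.98 → $860.98
  Dec: +$860.98 → $1,721.96
  Jan: +$860.98 → $2,582.94
  Feb: +$860.98 → $3,443.92
  Mar: +$860.98 → $4,304.90
  Apr: +$860.98 − $8,127.24 → -$2,961.36
  May: +$860.98 → -$2,100.38
  Jun: +$860.98 − $2,204.52 → -$3,443.92
  Jul: +$860.98 → -$2,582.94
  Aug: +$860.98 → -$1,721.96
  Sep: +$860.98 → -$860.98
  Oct: +$860.98 → $0.00
Lowest trial balance = -$3,443.92 (Jun)
Initial deposit = cushion − low point = $1,721.96 − (-$3,443.92) = $5,165.88

$5,165.88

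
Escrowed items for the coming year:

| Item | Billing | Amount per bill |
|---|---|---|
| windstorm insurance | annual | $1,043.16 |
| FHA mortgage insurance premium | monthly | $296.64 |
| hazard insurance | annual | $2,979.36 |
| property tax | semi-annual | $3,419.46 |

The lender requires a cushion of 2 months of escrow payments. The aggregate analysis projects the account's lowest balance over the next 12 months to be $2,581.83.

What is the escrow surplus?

Windstorm insurance — $1,043.16/yr
FHA mortgage insurance premium — $296.64 × 12 = $3,559.68/yr
Hazard insurance — $2,979.36/yr
Property tax — $3,419.46 × 2 = $6,838.92/yr
Combined annual = $1,043.16 + $3,559.68 + $2,979.36 + $6,838.92 = $14,421.12
Monthly = $14,421.12 / 12 = $1,201.76
Required reserve = 2 × $1,201.76 = $2,403.52
Surplus = $2,581.83 − $2,403.52 = $178.31

$178.31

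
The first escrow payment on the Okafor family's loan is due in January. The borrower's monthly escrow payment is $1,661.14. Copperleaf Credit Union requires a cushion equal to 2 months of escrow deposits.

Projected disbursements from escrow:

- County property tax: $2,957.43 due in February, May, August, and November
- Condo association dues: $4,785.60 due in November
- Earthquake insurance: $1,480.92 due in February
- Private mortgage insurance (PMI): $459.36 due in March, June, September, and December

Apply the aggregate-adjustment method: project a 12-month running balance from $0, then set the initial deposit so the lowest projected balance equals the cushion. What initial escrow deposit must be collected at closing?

Cushion = 2 × $1,661.14 = $3,322.28
Trial balance (start $0, +$1,661.14 each month, − disbursements):
  Jan: +$1,661.14 → $1,661.14
  Feb: +$1,661.14 − $4,438.35 → -$1,116.07
  Mar: +$1,661.14 − $459.36 → $85.71
  Apr: +$1,661.14 → $1,746.85
  May: +$1,661.14 − $2,957.43 → $450.56
  Jun: +$1,661.14 − $459.36 → $1,652.34
  Jul: +$1,661.14 → $3,313.48
  Aug: +$1,661.14 − $2,957.43 → $2,017.19
  Sep: +$1,661.14 − $459.36 → $3,218.97
  Oct: +$1,661.14 → $4,880.11
  Nov: +$1,661.14 − $7,743.03 → -$1,201.78
  Dec: +$1,661.14 − $459.36 → $0.00
Lowest trial balance = -$1,201.78 (Nov)
Initial deposit = cushion − low point = $3,322.28 − (-$1,201.78) = $4,524.06

$4,524.06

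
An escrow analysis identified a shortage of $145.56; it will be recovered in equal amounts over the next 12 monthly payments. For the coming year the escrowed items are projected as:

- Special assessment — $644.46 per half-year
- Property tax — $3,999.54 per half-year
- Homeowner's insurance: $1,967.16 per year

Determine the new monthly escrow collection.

$950.06

Special assessment — $644.46 × 2 = $1,288.92
Property tax — $3,999.54 × 2 = $7,999.08
Homeowner's insurance — $1,967.16
Combined annual = $1,288.92 + $7,999.08 + $1,967.16 = $11,255.16
Monthly escrow = $11,255.16 ÷ 12 = $937.93
Shortage per month = $145.56 ÷ 12 = $12.13
Adjusted monthly = $937.93 + $12.13 = $950.06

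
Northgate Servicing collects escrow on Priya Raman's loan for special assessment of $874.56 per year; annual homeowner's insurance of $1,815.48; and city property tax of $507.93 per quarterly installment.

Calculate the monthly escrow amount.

Special assessment = $874.56
Homeowner's insurance = $1,815.48
City property tax = $507.93 × 4 = $2,031.72
Yearly total = $874.56 + $1,815.48 + $2,031.72 = $4,721.76
Monthly = $4,721.76 ÷ 12 = $393.48

$393.48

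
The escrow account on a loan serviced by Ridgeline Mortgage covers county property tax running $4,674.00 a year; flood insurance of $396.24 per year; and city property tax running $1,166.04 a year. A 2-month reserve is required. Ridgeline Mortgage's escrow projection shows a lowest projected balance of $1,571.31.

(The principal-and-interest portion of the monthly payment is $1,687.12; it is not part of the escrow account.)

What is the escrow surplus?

$531.93

County property tax = $4,674.00 annually
Flood insurance = $396.24 annually
City property tax = $1,166.04 annually
Total annual escrow = $4,674.00 + $396.24 + $1,166.04 = $6,236.28
Base monthly escrow = $6,236.28 / 12 = $519.69
Required cushion = 2 × $519.69 = $1,039.38
Excess over cushion: $1,571.31 − $1,039.38 = $531.93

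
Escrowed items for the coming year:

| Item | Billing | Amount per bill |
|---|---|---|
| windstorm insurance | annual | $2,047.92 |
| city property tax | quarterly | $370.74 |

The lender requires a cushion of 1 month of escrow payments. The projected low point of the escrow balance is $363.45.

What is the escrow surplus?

$69.21

Windstorm insurance — $2,047.92
City property tax — $370.74 × 4 = $1,482.96
Combined annual = $2,047.92 + $1,482.96 = $3,530.88
Monthly escrow = $3,530.88 ÷ 12 = $294.24
Cushion = 1 × $294.24 = $294.24
Surplus = $363.45 − $294.24 = $69.21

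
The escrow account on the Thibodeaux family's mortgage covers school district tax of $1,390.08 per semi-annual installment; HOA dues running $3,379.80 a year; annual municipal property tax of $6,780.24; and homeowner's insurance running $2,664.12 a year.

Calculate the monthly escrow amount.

School district tax = $1,390.08 × 2 = $2,780.16 per year
HOA dues = $3,379.80 per year
Municipal property tax = $6,780.24 per year
Homeowner's insurance = $2,664.12 per year
Combined annual = $2,780.16 + $3,379.80 + $6,780.24 + $2,664.12 = $15,604.32
Per month = $15,604.32 / 12 = $1,300.36

$1,300.36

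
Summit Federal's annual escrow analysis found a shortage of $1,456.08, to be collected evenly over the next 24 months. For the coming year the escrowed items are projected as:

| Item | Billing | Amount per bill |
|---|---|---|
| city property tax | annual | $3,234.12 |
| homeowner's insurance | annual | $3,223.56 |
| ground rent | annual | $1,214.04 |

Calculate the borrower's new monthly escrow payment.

$699.98

City property tax = $3,234.12/yr
Homeowner's insurance = $3,223.56/yr
Ground rent = $1,214.04/yr
Yearly total = $3,234.12 + $3,223.56 + $1,214.04 = $7,671.72
Monthly = $7,671.72 / 12 = $639.31
Shortage per month = $1,456.08 ÷ 24 = $60.67
New monthly escrow = $639.31 + $60.67 = $699.98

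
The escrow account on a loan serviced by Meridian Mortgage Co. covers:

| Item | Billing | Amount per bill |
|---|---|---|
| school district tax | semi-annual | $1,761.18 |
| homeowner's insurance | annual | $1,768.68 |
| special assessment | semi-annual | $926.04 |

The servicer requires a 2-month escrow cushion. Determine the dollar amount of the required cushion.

$1,190.52

School district tax — $1,761.18 × 2 = $3,522.36 per year
Homeowner's insurance — $1,768.68 per year
Special assessment — $926.04 × 2 = $1,852.08 per year
Yearly total = $3,522.36 + $1,768.68 + $1,852.08 = $7,143.12
Per month = $7,143.12 / 12 = $595.26
Reserve = 2 × $595.26 = $1,190.52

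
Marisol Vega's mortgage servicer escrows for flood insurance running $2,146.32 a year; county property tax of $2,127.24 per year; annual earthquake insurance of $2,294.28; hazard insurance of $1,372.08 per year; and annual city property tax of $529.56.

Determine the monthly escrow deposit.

Flood insurance = $2,146.32 annually
County property tax = $2,127.24 annually
Earthquake insurance = $2,294.28 annually
Hazard insurance = $1,372.08 annually
City property tax = $529.56 annually
Annual escrow total = $2,146.32 + $2,127.24 + $2,294.28 + $1,372.08 + $529.56 = $8,469.48
Per month = $8,469.48 ÷ 12 = $705.79

$705.79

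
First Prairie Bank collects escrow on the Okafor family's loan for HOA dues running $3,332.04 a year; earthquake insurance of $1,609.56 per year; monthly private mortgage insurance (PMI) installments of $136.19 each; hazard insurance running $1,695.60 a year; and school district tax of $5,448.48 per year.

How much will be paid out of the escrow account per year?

HOA dues — $3,332.04 per year
Earthquake insurance — $1,609.56 per year
Private mortgage insurance (PMI) — $136.19 × 12 = $1,634.28 per year
Hazard insurance — $1,695.60 per year
School district tax — $5,448.48 per year
Total annual escrow = $3,332.04 + $1,609.56 + $1,634.28 + $1,695.60 + $5,448.48 = $13,719.96

$13,719.96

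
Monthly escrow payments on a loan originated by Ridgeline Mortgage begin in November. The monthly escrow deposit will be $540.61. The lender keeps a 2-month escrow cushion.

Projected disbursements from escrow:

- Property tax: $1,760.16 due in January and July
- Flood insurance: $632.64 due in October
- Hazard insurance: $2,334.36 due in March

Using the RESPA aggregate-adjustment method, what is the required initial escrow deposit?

Cushion = 2 × $540.61 = $1,081.22
Trial balance (start $0, +$540.61 each month, − disbursements):
  Nov: +$540.61 → $540.61
  Dec: +$540.61 → $1,081.22
  Jan: +$540.61 − $1,760.16 → -$138.33
  Feb: +$540.61 → $402.28
  Mar: +$540.61 − $2,334.36 → -$1,391.47
  Apr: +$540.61 → -$850.86
  May: +$540.61 → -$310.25
  Jun: +$540.61 → $230.36
  Jul: +$540.61 − $1,760.16 → -$989.19
  Aug: +$540.61 → -$448.58
  Sep: +$540.61 → $92.03
  Oct: +$540.61 − $632.64 → $0.00
Lowest trial balance = -$1,391.47 (Mar)
Initial deposit = cushion − low point = $1,081.22 − (-$1,391.47) = $2,472.69

$2,472.69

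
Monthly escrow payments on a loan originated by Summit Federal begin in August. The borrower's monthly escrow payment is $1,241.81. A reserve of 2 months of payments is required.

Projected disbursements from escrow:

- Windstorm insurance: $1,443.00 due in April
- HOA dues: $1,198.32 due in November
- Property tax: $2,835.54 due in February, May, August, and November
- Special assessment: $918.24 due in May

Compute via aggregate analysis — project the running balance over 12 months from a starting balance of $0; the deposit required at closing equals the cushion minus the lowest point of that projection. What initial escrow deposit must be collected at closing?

$4,967.24

Cushion = 2 × $1,241.81 = $2,483.62
Trial balance (start $0, +$1,241.81 each month, − disbursements):
  Aug: +$1,241.81 − $2,835.54 → -$1,593.73
  Sep: +$1,241.81 → -$351.92
  Oct: +$1,241.81 → $889.89
  Nov: +$1,241.81 − $4,033.86 → -$1,902.16
  Dec: +$1,241.81 → -$660.35
  Jan: +$1,241.81 → $581.46
  Feb: +$1,241.81 − $2,835.54 → -$1,012.27
  Mar: +$1,241.81 → $229.54
  Apr: +$1,241.81 − $1,443.00 → $28.35
  May: +$1,241.81 − $3,753.78 → -$2,483.62
  Jun: +$1,241.81 → -$1,241.81
  Jul: +$1,241.81 → $0.00
Lowest trial balance = -$2,483.62 (May)
Initial deposit = cushion − low point = $2,483.62 − (-$2,483.62) = $4,967.24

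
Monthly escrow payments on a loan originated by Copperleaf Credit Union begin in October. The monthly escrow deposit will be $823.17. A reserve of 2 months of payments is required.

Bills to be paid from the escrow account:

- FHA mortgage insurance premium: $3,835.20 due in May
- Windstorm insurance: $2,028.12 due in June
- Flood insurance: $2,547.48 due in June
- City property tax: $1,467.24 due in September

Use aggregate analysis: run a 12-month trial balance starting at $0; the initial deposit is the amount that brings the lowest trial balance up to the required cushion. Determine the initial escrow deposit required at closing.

$2,648.61

Cushion = 2 × $823.17 = $1,646.34
Trial balance (start $0, +$823.17 each month, − disbursements):
  Oct: +$823.17 → $823.17
  Nov: +$823.17 → $1,646.34
  Dec: +$823.17 → $2,469.51
  Jan: +$823.17 → $3,292.68
  Feb: +$823.17 → $4,115.85
  Mar: +$823.17 → $4,939.02
  Apr: +$823.17 → $5,762.19
  May: +$823.17 − $3,835.20 → $2,750.16
  Jun: +$823.17 − $4,575.60 → -$1,002.27
  Jul: +$823.17 → -$179.10
  Aug: +$823.17 → $644.07
  Sep: +$823.17 − $1,467.24 → $0.00
Lowest trial balance = -$1,002.27 (Jun)
Initial deposit = cushion − low point = $1,646.34 − (-$1,002.27) = $2,648.61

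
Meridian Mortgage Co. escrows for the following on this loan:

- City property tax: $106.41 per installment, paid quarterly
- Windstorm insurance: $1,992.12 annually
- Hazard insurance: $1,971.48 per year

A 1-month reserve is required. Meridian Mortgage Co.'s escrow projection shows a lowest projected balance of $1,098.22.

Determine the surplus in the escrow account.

$732.45

City property tax = $106.41 × 4 = $425.64
Windstorm insurance = $1,992.12
Hazard insurance = $1,971.48
Combined annual = $425.64 + $1,992.12 + $1,971.48 = $4,389.24
Base monthly escrow = $4,389.24 ÷ 12 = $365.77
Required reserve = 1 × $365.77 = $365.77
Surplus = $1,098.22 − $365.77 = $732.45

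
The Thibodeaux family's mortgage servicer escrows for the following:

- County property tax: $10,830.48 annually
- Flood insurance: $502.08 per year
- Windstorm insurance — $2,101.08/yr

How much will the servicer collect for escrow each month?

$1,119.47

County property tax = $10,830.48
Flood insurance = $502.08
Windstorm insurance = $2,101.08
Total per year = $10,830.48 + $502.08 + $2,101.08 = $13,433.64
Per month = $13,433.64 ÷ 12 = $1,119.47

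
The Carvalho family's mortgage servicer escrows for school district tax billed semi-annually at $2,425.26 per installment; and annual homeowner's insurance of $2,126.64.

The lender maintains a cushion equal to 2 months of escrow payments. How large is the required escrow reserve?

$1,162.86

School district tax — $2,425.26 × 2 = $4,850.52/yr
Homeowner's insurance — $2,126.64/yr
Total per year = $4,850.52 + $2,126.64 = $6,977.16
Base monthly escrow = $6,977.16 ÷ 12 = $581.43
Reserve = 2 × $581.43 = $1,162.86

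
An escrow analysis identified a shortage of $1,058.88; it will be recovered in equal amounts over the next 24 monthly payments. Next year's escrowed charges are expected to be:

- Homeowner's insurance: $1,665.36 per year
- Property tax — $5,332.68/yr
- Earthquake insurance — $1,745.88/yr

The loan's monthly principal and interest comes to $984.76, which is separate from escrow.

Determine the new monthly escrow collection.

Homeowner's insurance — $1,665.36
Property tax — $5,332.68
Earthquake insurance — $1,745.88
Annual escrow total = $8,743.92
Monthly = $8,743.92 ÷ 12 = $728.66
Monthly shortage recovery: $1,058.88 / 24 = $44.12
Adjusted monthly = $728.66 + $44.12 = $772.78

$772.78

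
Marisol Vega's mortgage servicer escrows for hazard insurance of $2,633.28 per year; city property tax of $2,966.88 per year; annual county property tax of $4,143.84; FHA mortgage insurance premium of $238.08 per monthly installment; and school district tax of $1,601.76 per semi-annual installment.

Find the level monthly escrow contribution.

$1,317.04

Hazard insurance = $2,633.28 per year
City property tax = $2,966.88 per year
County property tax = $4,143.84 per year
FHA mortgage insurance premium = $238.08 × 12 = $2,856.96 per year
School district tax = $1,601.76 × 2 = $3,203.52 per year
Total per year = $2,633.28 + $2,966.88 + $4,143.84 + $2,856.96 + $3,203.52 = $15,804.48
Monthly escrow = $15,804.48 / 12 = $1,317.04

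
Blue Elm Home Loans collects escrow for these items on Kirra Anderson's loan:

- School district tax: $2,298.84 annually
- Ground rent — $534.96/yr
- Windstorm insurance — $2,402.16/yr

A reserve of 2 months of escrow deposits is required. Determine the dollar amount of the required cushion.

$872.66

School district tax = $2,298.84 annually
Ground rent = $534.96 annually
Windstorm insurance = $2,402.16 annually
Total annual escrow = $5,235.96
Monthly = $5,235.96 / 12 = $436.33
Reserve = 2 × $436.33 = $872.66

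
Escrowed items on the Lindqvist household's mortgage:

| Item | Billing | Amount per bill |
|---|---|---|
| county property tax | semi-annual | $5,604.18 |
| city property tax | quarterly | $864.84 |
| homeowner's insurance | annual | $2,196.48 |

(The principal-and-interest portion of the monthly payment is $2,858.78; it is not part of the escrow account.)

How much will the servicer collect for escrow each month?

County property tax — $5,604.18 × 2 = $11,208.36/yr
City property tax — $864.84 × 4 = $3,459.36/yr
Homeowner's insurance — $2,196.48/yr
Annual escrow total = $16,864.20
Monthly escrow = $16,864.20 ÷ 12 = $1,405.35

$1,405.35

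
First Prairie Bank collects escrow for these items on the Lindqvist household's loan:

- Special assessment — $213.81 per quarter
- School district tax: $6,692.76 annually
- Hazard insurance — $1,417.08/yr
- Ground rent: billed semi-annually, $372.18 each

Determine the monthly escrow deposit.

$809.12

Special assessment — $213.81 × 4 = $855.24 annually
School district tax — $6,692.76 annually
Hazard insurance — $1,417.08 annually
Ground rent — $372.18 × 2 = $744.36 annually
Combined annual = $9,709.44
Base monthly escrow = $9,709.44 ÷ 12 = $809.12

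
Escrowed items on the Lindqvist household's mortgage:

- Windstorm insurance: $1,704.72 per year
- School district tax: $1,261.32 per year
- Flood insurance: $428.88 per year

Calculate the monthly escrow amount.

Windstorm insurance — $1,704.72/yr
School district tax — $1,261.32/yr
Flood insurance — $428.88/yr
Combined annual = $1,704.72 + $1,261.32 + $428.88 = $3,394.92
Per month = $3,394.92 / 12 = $282.91

$282.91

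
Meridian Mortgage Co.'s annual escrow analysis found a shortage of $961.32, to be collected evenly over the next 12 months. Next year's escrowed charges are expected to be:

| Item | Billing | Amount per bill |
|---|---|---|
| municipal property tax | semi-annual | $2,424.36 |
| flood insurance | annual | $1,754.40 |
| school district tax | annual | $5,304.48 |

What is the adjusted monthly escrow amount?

$1,072.41

Municipal property tax: $2,424.36 × 2 = $4,848.72 annually
Flood insurance: $1,754.40 annually
School district tax: $5,304.48 annually
Total annual escrow = $4,848.72 + $1,754.40 + $5,304.48 = $11,907.60
Base monthly escrow = $11,907.60 ÷ 12 = $992.30
Monthly shortage recovery: $961.32 / 12 = $80.11
Adjusted monthly = $992.30 + $80.11 = $1,072.41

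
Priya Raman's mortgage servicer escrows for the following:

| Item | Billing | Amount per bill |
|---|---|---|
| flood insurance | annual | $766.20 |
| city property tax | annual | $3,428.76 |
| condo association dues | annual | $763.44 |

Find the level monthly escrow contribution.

$413.20

Flood insurance — $766.20 annually
City property tax — $3,428.76 annually
Condo association dues — $763.44 annually
Total annual escrow = $4,958.40
Monthly = $4,958.40 ÷ 12 = $413.20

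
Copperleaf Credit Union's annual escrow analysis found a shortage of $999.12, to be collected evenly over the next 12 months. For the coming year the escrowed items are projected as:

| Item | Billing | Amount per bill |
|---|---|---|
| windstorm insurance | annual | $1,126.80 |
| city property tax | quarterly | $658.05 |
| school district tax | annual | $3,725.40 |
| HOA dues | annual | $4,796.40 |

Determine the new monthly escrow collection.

$1,106.66

Windstorm insurance: $1,126.80 per year
City property tax: $658.05 × 4 = $2,632.20 per year
School district tax: $3,725.40 per year
HOA dues: $4,796.40 per year
Combined annual = $12,280.80
Monthly = $12,280.80 ÷ 12 = $1,023.40
Shortage per month = $999.12 / 12 = $83.26
New monthly escrow = $1,023.40 + $83.26 = $1,106.66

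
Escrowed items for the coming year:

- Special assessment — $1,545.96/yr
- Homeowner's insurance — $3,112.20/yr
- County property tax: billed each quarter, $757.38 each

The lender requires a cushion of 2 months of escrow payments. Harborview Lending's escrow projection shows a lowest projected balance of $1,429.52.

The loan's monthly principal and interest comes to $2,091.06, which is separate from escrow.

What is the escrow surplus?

$148.24

Special assessment = $1,545.96/yr
Homeowner's insurance = $3,112.20/yr
County property tax = $757.38 × 4 = $3,029.52/yr
Yearly total = $1,545.96 + $3,112.20 + $3,029.52 = $7,687.68
Base monthly escrow = $7,687.68 / 12 = $640.64
Required cushion = 2 × $640.64 = $1,281.28
Excess over cushion: $1,429.52 − $1,281.28 = $148.24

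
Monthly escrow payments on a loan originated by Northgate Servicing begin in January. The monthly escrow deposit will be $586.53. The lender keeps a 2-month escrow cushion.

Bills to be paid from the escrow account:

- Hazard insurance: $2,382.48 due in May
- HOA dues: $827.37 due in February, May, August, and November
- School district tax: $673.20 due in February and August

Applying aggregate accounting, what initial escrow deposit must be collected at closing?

Cushion = 2 × $586.53 = $1,173.06
Trial balance (start $0, +$586.53 each month, − disbursements):
  Jan: +$586.53 → $586.53
  Feb: +$586.53 − $1,500.57 → -$327.51
  Mar: +$586.53 → $259.02
  Apr: +$586.53 → $845.55
  May: +$586.53 − $3,209.85 → -$1,777.77
  Jun: +$586.53 → -$1,191.24
  Jul: +$586.53 → -$604.71
  Aug: +$586.53 − $1,500.57 → -$1,518.75
  Sep: +$586.53 → -$932.22
  Oct: +$586.53 → -$345.69
  Nov: +$586.53 − $827.37 → -$586.53
  Dec: +$586.53 → $0.00
Lowest trial balance = -$1,777.77 (May)
Initial deposit = cushion − low point = $1,173.06 − (-$1,777.77) = $2,950.83

$2,950.83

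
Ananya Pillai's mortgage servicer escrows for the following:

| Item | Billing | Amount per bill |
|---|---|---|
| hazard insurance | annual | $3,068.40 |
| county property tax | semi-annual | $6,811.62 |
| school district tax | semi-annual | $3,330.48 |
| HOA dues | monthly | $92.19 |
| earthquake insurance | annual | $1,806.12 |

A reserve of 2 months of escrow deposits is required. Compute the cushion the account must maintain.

Hazard insurance — $3,068.40 annually
County property tax — $6,811.62 × 2 = $13,623.24 annually
School district tax — $3,330.48 × 2 = $6,660.96 annually
HOA dues — $92.19 × 12 = $1,106.28 annually
Earthquake insurance — $1,806.12 annually
Total per year = $26,265.00
Monthly escrow = $26,265.00 ÷ 12 = $2,188.75
Required cushion = 2 × $2,188.75 = $4,377.50

$4,377.50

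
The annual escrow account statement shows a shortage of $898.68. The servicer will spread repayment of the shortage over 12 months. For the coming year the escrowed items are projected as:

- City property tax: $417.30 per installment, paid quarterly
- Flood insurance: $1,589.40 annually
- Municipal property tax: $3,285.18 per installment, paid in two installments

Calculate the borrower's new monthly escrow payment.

City property tax: $417.30 × 4 = $1,669.20 per year
Flood insurance: $1,589.40 per year
Municipal property tax: $3,285.18 × 2 = $6,570.36 per year
Combined annual = $1,669.20 + $1,589.40 + $6,570.36 = $9,828.96
Per month = $9,828.96 / 12 = $819.08
Monthly shortage recovery: $898.68 / 12 = $74.89
Adjusted monthly = $819.08 + $74.89 = $893.97

$893.97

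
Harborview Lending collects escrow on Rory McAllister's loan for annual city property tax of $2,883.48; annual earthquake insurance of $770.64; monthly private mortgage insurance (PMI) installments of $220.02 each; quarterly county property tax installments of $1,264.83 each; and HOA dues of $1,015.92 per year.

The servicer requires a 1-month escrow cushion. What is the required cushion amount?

$1,030.80

City property tax — $2,883.48
Earthquake insurance — $770.64
Private mortgage insurance (PMI) — $220.02 × 12 = $2,640.24
County property tax — $1,264.83 × 4 = $5,059.32
HOA dues — $1,015.92
Annual escrow total = $12,369.60
Monthly escrow = $12,369.60 / 12 = $1,030.80
Reserve = 1 × $1,030.80 = $1,030.80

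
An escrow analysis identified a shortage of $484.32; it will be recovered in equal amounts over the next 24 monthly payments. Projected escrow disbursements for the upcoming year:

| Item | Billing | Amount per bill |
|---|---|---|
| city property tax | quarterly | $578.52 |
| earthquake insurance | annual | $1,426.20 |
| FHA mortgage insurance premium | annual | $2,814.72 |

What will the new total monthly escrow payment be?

City property tax — $578.52 × 4 = $2,314.08 annually
Earthquake insurance — $1,426.20 annually
FHA mortgage insurance premium — $2,814.72 annually
Total per year = $2,314.08 + $1,426.20 + $2,814.72 = $6,555.00
Per month = $6,555.00 / 12 = $546.25
Shortage per month = $484.32 ÷ 24 = $20.18
Adjusted monthly = $546.25 + $20.18 = $566.43

$566.43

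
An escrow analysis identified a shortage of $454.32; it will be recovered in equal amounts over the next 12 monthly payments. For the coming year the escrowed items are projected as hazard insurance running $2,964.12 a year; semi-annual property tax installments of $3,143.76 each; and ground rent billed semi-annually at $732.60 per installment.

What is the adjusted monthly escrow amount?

Hazard insurance: $2,964.12 annually
Property tax: $3,143.76 × 2 = $6,287.52 annually
Ground rent: $732.60 × 2 = $1,465.20 annually
Yearly total = $2,964.12 + $6,287.52 + $1,465.20 = $10,716.84
Monthly = $10,716.84 ÷ 12 = $893.07
Shortage per month = $454.32 / 12 = $37.86
Adjusted monthly = $893.07 + $37.86 = $930.93

$930.93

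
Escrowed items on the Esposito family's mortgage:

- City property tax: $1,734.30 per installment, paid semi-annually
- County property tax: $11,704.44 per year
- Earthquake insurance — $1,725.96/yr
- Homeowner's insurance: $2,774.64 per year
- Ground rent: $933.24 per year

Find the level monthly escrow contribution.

$1,717.24

City property tax = $1,734.30 × 2 = $3,468.60/yr
County property tax = $11,704.44/yr
Earthquake insurance = $1,725.96/yr
Homeowner's insurance = $2,774.64/yr
Ground rent = $933.24/yr
Total annual escrow = $3,468.60 + $11,704.44 + $1,725.96 + $2,774.64 + $933.24 = $20,606.88
Monthly escrow = $20,606.88 / 12 = $1,717.24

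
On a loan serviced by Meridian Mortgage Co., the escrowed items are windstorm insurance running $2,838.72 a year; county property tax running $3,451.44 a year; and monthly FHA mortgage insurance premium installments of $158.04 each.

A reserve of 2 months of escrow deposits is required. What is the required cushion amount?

$1,364.44

Windstorm insurance: $2,838.72/yr
County property tax: $3,451.44/yr
FHA mortgage insurance premium: $158.04 × 12 = $1,896.48/yr
Combined annual = $8,186.64
Monthly escrow = $8,186.64 / 12 = $682.22
Cushion = 2 × $682.22 = $1,364.44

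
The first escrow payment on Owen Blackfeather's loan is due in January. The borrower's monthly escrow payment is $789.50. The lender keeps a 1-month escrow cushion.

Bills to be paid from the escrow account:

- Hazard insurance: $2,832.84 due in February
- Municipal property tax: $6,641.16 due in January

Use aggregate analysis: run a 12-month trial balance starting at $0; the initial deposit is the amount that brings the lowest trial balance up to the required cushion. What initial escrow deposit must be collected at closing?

$8,684.50

Cushion = 1 × $789.50 = $789.50
Trial balance (start $0, +$789.50 each month, − disbursements):
  Jan: +$789.50 − $6,641.16 → -$5,851.66
  Feb: +$789.50 − $2,832.84 → -$7,895.00
  Mar: +$789.50 → -$7,105.50
  Apr: +$789.50 → -$6,316.00
  May: +$789.50 → -$5,526.50
  Jun: +$789.50 → -$4,737.00
  Jul: +$789.50 → -$3,947.50
  Aug: +$789.50 → -$3,158.00
  Sep: +$789.50 → -$2,368.50
  Oct: +$789.50 → -$1,579.00
  Nov: +$789.50 → -$789.50
  Dec: +$789.50 → $0.00
Lowest trial balance = -$7,895.00 (Feb)
Initial deposit = cushion − low point = $789.50 − (-$7,895.00) = $8,684.50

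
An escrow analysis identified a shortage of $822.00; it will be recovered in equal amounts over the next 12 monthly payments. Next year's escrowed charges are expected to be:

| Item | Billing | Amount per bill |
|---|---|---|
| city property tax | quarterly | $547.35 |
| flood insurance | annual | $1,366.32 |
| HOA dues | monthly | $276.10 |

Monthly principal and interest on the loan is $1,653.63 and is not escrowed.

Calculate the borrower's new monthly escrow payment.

$640.91

City property tax: $547.35 × 4 = $2,189.40 per year
Flood insurance: $1,366.32 per year
HOA dues: $276.10 × 12 = $3,313.20 per year
Total annual escrow = $2,189.40 + $1,366.32 + $3,313.20 = $6,868.92
Per month = $6,868.92 / 12 = $572.41
Shortage per month = $822.00 / 12 = $68.50
Adjusted monthly = $572.41 + $68.50 = $640.91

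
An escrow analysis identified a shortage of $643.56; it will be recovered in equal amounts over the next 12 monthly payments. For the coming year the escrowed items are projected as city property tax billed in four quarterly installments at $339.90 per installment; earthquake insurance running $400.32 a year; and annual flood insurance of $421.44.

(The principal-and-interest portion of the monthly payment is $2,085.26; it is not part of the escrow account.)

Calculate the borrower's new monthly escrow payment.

City property tax — $339.90 × 4 = $1,359.60 annually
Earthquake insurance — $400.32 annually
Flood insurance — $421.44 annually
Combined annual = $1,359.60 + $400.32 + $421.44 = $2,181.36
Per month = $2,181.36 ÷ 12 = $181.78
Shortage spread = $643.56 ÷ 12 = $53.63/mo
New monthly escrow = $181.78 + $53.63 = $235.41

$235.41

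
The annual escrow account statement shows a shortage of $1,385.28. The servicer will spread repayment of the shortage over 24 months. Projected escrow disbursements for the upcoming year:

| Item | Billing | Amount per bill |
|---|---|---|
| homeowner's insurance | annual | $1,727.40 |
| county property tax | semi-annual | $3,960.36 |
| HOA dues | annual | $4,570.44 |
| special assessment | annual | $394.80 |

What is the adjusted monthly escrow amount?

Homeowner's insurance: $1,727.40 per year
County property tax: $3,960.36 × 2 = $7,920.72 per year
HOA dues: $4,570.44 per year
Special assessment: $394.80 per year
Yearly total = $1,727.40 + $7,920.72 + $4,570.44 + $394.80 = $14,613.36
Monthly = $14,613.36 ÷ 12 = $1,217.78
Shortage per month = $1,385.28 / 24 = $57.72
Adjusted monthly = $1,217.78 + $57.72 = $1,275.50

$1,275.50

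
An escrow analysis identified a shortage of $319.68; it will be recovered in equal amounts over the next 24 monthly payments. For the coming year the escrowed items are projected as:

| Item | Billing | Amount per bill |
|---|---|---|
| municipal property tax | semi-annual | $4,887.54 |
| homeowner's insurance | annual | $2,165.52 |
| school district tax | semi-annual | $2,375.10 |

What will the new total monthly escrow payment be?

$1,404.22

Municipal property tax = $4,887.54 × 2 = $9,775.08 annually
Homeowner's insurance = $2,165.52 annually
School district tax = $2,375.10 × 2 = $4,750.20 annually
Combined annual = $9,775.08 + $2,165.52 + $4,750.20 = $16,690.80
Monthly escrow = $16,690.80 ÷ 12 = $1,390.90
Shortage per month = $319.68 / 24 = $13.32
New monthly escrow = $1,390.90 + $13.32 = $1,404.22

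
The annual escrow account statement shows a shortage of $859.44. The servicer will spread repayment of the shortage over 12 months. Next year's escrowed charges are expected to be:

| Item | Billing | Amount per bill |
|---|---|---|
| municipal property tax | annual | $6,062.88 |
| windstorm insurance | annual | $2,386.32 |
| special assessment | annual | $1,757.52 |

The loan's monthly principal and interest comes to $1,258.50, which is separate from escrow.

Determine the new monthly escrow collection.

$922.18

Municipal property tax — $6,062.88
Windstorm insurance — $2,386.32
Special assessment — $1,757.52
Total per year = $10,206.72
Monthly escrow = $10,206.72 / 12 = $850.56
Shortage spread = $859.44 ÷ 12 = $71.62/mo
New monthly escrow = $850.56 + $71.62 = $922.18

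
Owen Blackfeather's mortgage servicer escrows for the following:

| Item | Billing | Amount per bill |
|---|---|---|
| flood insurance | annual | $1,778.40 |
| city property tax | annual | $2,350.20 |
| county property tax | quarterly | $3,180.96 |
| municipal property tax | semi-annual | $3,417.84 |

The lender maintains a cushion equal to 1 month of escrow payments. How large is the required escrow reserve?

$1,974.01

Flood insurance = $1,778.40/yr
City property tax = $2,350.20/yr
County property tax = $3,180.96 × 4 = $12,723.84/yr
Municipal property tax = $3,417.84 × 2 = $6,835.68/yr
Annual escrow total = $1,778.40 + $2,350.20 + $12,723.84 + $6,835.68 = $23,688.12
Monthly escrow = $23,688.12 ÷ 12 = $1,974.01
Cushion = 1 × $1,974.01 = $1,974.01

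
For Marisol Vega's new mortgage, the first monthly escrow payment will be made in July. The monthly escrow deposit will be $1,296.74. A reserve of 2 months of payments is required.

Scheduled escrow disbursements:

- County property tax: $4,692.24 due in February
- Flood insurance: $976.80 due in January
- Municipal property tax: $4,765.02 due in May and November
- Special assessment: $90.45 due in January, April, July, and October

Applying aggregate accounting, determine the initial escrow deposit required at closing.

$3,890.22

Cushion = 2 × $1,296.74 = $2,593.48
Trial balance (start $0, +$1,296.74 each month, − disbursements):
  Jul: +$1,296.74 − $90.45 → $1,206.29
  Aug: +$1,296.74 → $2,503.03
  Sep: +$1,296.74 → $3,799.77
  Oct: +$1,296.74 − $90.45 → $5,006.06
  Nov: +$1,296.74 − $4,765.02 → $1,537.78
  Dec: +$1,296.74 → $2,834.52
  Jan: +$1,296.74 − $1,067.25 → $3,064.01
  Feb: +$1,296.74 − $4,692.24 → -$331.49
  Mar: +$1,296.74 → $965.25
  Apr: +$1,296.74 − $90.45 → $2,171.54
  May: +$1,296.74 − $4,765.02 → -$1,296.74
  Jun: +$1,296.74 → $0.00
Lowest trial balance = -$1,296.74 (May)
Initial deposit = cushion − low point = $2,593.48 − (-$1,296.74) = $3,890.22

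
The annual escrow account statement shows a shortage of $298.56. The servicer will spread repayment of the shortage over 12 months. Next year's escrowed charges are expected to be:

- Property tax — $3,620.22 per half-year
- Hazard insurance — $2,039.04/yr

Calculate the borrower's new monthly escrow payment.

Property tax — $3,620.22 × 2 = $7,240.44 annually
Hazard insurance — $2,039.04 annually
Total annual escrow = $7,240.44 + $2,039.04 = $9,279.48
Base monthly escrow = $9,279.48 / 12 = $773.29
Shortage per month = $298.56 ÷ 12 = $24.88
New monthly escrow = $773.29 + $24.88 = $798.17

$798.17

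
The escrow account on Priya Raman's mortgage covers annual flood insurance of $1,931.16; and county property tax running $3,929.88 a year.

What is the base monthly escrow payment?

Flood insurance = $1,931.16 annually
County property tax = $3,929.88 annually
Annual escrow total = $5,861.04
Monthly = $5,861.04 ÷ 12 = $488.42

$488.42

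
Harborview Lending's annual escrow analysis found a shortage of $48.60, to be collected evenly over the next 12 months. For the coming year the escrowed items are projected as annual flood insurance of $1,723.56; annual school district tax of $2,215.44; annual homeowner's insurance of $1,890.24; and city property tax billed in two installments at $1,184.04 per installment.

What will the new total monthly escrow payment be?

Flood insurance — $1,723.56
School district tax — $2,215.44
Homeowner's insurance — $1,890.24
City property tax — $1,184.04 × 2 = $2,368.08
Annual escrow total = $8,197.32
Base monthly escrow = $8,197.32 / 12 = $683.11
Shortage spread = $48.60 / 12 = $4.05/mo
New monthly escrow = $683.11 + $4.05 = $687.16

$687.16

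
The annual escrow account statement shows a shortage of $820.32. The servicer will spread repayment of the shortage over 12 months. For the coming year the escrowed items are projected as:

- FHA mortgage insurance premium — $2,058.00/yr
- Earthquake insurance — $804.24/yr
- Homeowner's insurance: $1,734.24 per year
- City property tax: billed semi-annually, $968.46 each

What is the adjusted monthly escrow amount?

$612.81

FHA mortgage insurance premium = $2,058.00 per year
Earthquake insurance = $804.24 per year
Homeowner's insurance = $1,734.24 per year
City property tax = $968.46 × 2 = $1,936.92 per year
Total per year = $6,533.40
Monthly escrow = $6,533.40 / 12 = $544.45
Shortage per month = $820.32 ÷ 12 = $68.36
New monthly escrow = $544.45 + $68.36 = $612.81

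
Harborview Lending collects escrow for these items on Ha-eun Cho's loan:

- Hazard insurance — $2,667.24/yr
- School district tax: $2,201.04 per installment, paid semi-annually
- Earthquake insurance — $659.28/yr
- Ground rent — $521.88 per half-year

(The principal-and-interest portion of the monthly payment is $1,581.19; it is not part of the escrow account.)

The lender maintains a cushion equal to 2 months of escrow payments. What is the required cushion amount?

$1,462.06

Hazard insurance: $2,667.24 annually
School district tax: $2,201.04 × 2 = $4,402.08 annually
Earthquake insurance: $659.28 annually
Ground rent: $521.88 × 2 = $1,043.76 annually
Annual escrow total = $8,772.36
Base monthly escrow = $8,772.36 / 12 = $731.03
Cushion = 2 × $731.03 = $1,462.06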